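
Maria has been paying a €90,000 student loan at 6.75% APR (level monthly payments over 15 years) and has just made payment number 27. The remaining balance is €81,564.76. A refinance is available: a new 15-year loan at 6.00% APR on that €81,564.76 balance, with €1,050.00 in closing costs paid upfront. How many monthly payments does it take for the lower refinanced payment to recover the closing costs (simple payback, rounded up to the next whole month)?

10 months

Current payment = 90,000 × 6.75%/12 / (1 − (1+0.0056250)^−180) = €796.42.
Refinanced payment = 81,564.76 × 0.0050000 / (1 − (1+0.0050000)^−180) = €688.29.
Monthly savings = €796.42 − €688.29 = €108.13.
Break-even = €1,050.00 / €108.13 = 9.71 → 10 months.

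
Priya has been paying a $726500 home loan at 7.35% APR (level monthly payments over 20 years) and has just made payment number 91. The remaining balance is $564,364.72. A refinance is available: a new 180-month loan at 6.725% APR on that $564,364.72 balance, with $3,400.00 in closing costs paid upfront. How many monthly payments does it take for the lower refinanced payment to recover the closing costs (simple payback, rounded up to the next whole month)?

Current payment = 726,500 × 7.35%/12 / (1 − (1+0.0061250)^−240) = $5,786.18.
Refinanced payment = 564,364.72 × 0.0056042 / (1 − (1+0.0056042)^−180) = $4,986.30.
Monthly savings = $5,786.18 − $4,986.30 = $799.88.
Break-even = $3,400.00 / $799.88 = 4.25 → 5 months.

5 months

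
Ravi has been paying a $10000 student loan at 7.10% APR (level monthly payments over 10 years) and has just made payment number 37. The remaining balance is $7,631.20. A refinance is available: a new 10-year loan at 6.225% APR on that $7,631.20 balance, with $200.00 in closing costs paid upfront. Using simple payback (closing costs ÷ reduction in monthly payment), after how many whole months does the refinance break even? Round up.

Current payment = 10,000 × 7.1%/12 / (1 − (1+0.0059167)^−120) = $116.62.
Refinanced payment = 7,631.20 × 0.0051875 / (1 − (1+0.0051875)^−120) = $85.59.
Monthly savings = $116.62 − $85.59 = $31.03.
Break-even = $200.00 / $31.03 = 6.45 → 7 months.

7 months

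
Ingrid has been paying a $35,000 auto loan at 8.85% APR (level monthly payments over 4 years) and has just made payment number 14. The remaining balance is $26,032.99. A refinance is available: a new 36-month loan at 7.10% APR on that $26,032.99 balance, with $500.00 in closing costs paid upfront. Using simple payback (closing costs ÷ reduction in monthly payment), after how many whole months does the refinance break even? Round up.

Current payment = 35,000 × 8.85%/12 / (1 − (1+0.0073750)^−48) = $868.49.
Refinanced payment = 26,032.99 × 0.0059167 / (1 − (1+0.0059167)^−36) = $805.01.
Monthly savings = $868.49 − $805.01 = $63.48.
Break-even = $500.00 / $63.48 = 7.88 → 8 months.

8 months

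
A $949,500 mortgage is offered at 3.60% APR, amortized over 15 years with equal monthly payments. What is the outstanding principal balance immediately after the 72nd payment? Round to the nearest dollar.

$629,686

With monthly rate i = 3.6%/12 = 0.0030000, the balance after k of n payments is P · [(1+i)^n − (1+i)^k] / [(1+i)^n − 1].
(1+0.0030000)^180 = 1.71462023 and (1+0.0030000)^72 = 1.24070113, so the balance is 949,500 × (1.71462023 − 1.24070113) / (1.71462023 − 1) = $629,685.77.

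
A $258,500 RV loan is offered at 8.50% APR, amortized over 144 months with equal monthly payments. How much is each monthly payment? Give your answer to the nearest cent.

Monthly rate = 8.5%/12 = 0.0070833; payment = 258,500 × 0.0070833 / (1 − (1+0.0070833)^−144) = $2,869.49.

$2,869.49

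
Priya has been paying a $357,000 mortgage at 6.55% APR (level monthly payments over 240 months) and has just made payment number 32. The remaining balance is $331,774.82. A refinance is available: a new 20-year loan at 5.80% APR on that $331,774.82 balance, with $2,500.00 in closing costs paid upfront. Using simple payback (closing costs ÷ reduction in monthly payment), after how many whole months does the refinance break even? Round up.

8 months

Current payment = 357,000 × 6.55%/12 / (1 − (1+0.0054583)^−240) = $2,672.22.
Refinanced payment = 331,774.82 × 0.0048333 / (1 − (1+0.0048333)^−240) = $2,338.82.
Monthly savings = $2,672.22 − $2,338.82 = $333.40.
Break-even = $2,500.00 / $333.40 = 7.50 → 8 months.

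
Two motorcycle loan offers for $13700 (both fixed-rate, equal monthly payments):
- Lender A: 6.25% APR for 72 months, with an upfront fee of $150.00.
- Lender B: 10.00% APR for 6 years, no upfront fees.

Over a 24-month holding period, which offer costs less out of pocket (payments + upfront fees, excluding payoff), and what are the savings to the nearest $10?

Lender A by $450

Lender A: at 6.25% the monthly rate is 0.0052083, so the payment is 13,700 × 0.0052083 / (1 − 1.0052083^−72) = $228.67.
Lender B: monthly rate = 10%/12 = 0.0083333; payment = 13,700 × 0.0083333 / (1 − (1+0.0083333)^−72) = $253.80.
Over 24 months: Lender A costs 24 × $228.67 + $150.00 = $5,638.08; Lender B costs 24 × $253.80 = $6,091.20.
Lender A is cheaper by $6,091.20 − $5,638.08 = $453.12.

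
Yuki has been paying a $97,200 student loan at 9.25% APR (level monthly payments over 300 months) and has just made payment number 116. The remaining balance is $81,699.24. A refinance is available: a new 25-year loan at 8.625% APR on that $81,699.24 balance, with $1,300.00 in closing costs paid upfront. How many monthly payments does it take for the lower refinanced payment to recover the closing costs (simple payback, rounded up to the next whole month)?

Current payment = 97,200 × 9.25%/12 / (1 − (1+0.0077083)^−300) = $832.40.
Refinanced payment = 81,699.24 × 0.0071875 / (1 − (1+0.0071875)^−300) = $664.76.
Monthly savings = $832.40 − $664.76 = $167.64.
Break-even = $1,300.00 / $167.64 = 7.75 → 8 months.

8 months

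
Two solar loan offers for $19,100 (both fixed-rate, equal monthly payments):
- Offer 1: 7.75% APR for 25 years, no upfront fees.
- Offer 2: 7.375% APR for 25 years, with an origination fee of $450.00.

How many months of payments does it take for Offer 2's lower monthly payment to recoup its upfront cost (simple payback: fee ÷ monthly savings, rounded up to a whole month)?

Offer 1: monthly rate = 7.75%/12 = 0.0064583; payment = 19,100 × 0.0064583 / (1 − (1+0.0064583)^−300) = $144.27.
Offer 2: monthly rate = 7.375%/12 = 0.0061458; payment = 19,100 × 0.0061458 / (1 − (1+0.0061458)^−300) = $139.60.
Monthly savings = $144.27 − $139.60 = $4.67.
Break-even = $450.00 / $4.67 = 96.36 → 97 months.

97 months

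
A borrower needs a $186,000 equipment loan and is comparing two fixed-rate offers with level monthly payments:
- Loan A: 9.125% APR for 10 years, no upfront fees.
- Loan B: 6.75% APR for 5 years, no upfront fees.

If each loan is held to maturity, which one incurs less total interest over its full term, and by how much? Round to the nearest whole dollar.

Loan A: monthly rate = 9.125%/12 = 0.0076042; payment = 186,000 × 0.0076042 / (1 − (1+0.0076042)^−120) = $2,368.77.
Total interest on Loan A = 120 × $2,368.77 − $186,000 = $98,252.40.
Loan B: at 6.75% the monthly rate is 0.0056250, so the payment is 186,000 × 0.0056250 / (1 − 1.0056250^−60) = $3,661.12.
Total interest on Loan B = 60 × $3,661.12 − $186,000 = $33,667.20.
Loan B is lower by $64,585.20.

Loan B by $64,585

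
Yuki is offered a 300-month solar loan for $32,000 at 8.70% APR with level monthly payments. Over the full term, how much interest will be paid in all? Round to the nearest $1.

Monthly rate = 8.7%/12 = 0.0072500; payment = 32,000 × 0.0072500 / (1 − (1+0.0072500)^−300) = $262.00.
Total paid = 300 × $262.00 = $78,600.00; interest = $78,600.00 − $32,000 = $46,600.00.

$46,600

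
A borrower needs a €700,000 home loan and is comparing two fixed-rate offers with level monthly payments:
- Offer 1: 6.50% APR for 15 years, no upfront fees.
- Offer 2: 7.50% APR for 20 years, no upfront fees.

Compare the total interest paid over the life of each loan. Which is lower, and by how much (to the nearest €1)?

Offer 1: at 6.50% the monthly rate is 0.0054167, so the payment is 700,000 × 0.0054167 / (1 − 1.0054167^−180) = €6,097.75.
Total interest on Offer 1 = 180 × €6,097.75 − €700,000 = €397,595.00.
Offer 2: monthly rate = 7.5%/12 = 0.0062500; payment = 700,000 × 0.0062500 / (1 − (1+0.0062500)^−240) = €5,639.15.
Total interest on Offer 2 = 240 × €5,639.15 − €700,000 = €653,396.00.
Offer 1 is lower by €255,801.00.

Offer 1 by €255,801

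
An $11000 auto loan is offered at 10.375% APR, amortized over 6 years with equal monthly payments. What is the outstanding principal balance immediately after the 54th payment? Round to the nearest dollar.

$3,418

With monthly rate i = 10.375%/12 = 0.0086458, the balance after k of n payments is P · [(1+i)^n − (1+i)^k] / [(1+i)^n − 1].
(1+0.0086458)^72 = 1.85860163 and (1+0.0086458)^54 = 1.59180453, so the balance is 11,000 × (1.85860163 − 1.59180453) / (1.85860163 − 1) = $3,418.08.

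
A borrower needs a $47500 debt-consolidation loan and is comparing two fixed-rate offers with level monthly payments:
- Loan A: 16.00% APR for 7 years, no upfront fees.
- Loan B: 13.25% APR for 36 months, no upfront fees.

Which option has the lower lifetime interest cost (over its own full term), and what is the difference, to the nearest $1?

Loan A: at 16.00% the monthly rate is 0.0133333, so the payment is 47,500 × 0.0133333 / (1 − 1.0133333^−84) = $943.45.
Total interest on Loan A = 84 × $943.45 − $47,500 = $31,749.80.
Loan B: at 13.25% the monthly rate is 0.0110417, so the payment is 47,500 × 0.0110417 / (1 − 1.0110417^−36) = $1,606.19.
Total interest on Loan B = 36 × $1,606.19 − $47,500 = $10,322.84.
Loan B is lower by $21,426.96.

Loan B by $21,427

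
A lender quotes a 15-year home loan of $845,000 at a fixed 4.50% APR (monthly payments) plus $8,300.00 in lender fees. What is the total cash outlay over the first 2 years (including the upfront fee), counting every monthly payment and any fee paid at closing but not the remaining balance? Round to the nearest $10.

$163,440

At 4.50% the monthly rate is 0.0037500, so the payment is 845,000 × 0.0037500 / (1 − 1.0037500^−180) = $6,464.19.
Total outlay = 24 × $6,464.19 + $8,300.00 = $163,440.56.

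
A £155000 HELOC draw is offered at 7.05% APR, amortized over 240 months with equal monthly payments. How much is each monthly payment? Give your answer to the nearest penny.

£1,206.37

At 7.05% the monthly rate is 0.0058750, so the payment is 155,000 × 0.0058750 / (1 − 1.0058750^−240) = £1,206.37.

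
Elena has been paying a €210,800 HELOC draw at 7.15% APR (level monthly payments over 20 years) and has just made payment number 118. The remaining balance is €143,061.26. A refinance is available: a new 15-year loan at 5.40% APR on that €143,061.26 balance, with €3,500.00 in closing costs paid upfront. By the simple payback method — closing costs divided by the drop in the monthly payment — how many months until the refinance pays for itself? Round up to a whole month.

Current payment = 210,800 × 7.15%/12 / (1 − (1+0.0059583)^−240) = €1,653.36.
Refinanced payment = 143,061.26 × 0.0045000 / (1 − (1+0.0045000)^−180) = €1,161.35.
Monthly savings = €1,653.36 − €1,161.35 = €492.01.
Break-even = €3,500.00 / €492.01 = 7.11 → 8 months.

8 months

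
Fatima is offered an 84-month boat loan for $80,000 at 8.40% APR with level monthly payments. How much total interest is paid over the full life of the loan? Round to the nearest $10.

$26,080

At 8.40% the monthly rate is 0.0070000, so the payment is 80,000 × 0.0070000 / (1 − 1.0070000^−84) = $1,262.90.
Total paid = 84 × $1,262.90 = $106,083.60; interest = $106,083.60 − $80,000 = $26,083.60.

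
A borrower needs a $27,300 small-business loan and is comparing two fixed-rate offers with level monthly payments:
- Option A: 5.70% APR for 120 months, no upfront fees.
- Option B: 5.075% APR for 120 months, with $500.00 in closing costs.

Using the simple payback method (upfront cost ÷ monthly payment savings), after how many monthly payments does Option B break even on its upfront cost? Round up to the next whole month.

60 months

Option A: monthly rate = 5.7%/12 = 0.0047500; payment = 27,300 × 0.0047500 / (1 − (1+0.0047500)^−120) = $298.99.
Option B: at 5.075% the monthly rate is 0.0042292, so the payment is 27,300 × 0.0042292 / (1 − 1.0042292^−120) = $290.56.
Monthly savings = $298.99 − $290.56 = $8.43.
Break-even = $500.00 / $8.43 = 59.31 → 60 months.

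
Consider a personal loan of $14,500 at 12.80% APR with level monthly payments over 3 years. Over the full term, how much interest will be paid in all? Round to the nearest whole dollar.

Monthly rate = 12.8%/12 = 0.0106667; payment = 14,500 × 0.0106667 / (1 − (1+0.0106667)^−36) = $487.17.
Total paid = 36 × $487.17 = $17,538.12; interest = $17,538.12 − $14,500 = $3,038.12.

$3,038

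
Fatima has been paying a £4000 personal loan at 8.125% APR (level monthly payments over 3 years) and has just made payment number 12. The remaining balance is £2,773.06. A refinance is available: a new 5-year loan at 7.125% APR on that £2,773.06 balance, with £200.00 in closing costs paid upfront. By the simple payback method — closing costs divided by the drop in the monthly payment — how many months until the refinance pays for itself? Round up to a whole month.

3 months

Current payment = 4,000 × 8.125%/12 / (1 − (1+0.0067708)^−36) = £125.58.
Refinanced payment = 2,773.06 × 0.0059375 / (1 − (1+0.0059375)^−60) = £55.07.
Monthly savings = £125.58 − £55.07 = £70.51.
Break-even = £200.00 / £70.51 = 2.84 → 3 months.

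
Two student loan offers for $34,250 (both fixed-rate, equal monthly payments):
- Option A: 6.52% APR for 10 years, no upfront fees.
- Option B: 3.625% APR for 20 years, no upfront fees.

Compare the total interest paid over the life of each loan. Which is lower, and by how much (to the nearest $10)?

Option A by $1,490

Option A: monthly rate = 6.52%/12 = 0.0054333; payment = 34,250 × 0.0054333 / (1 − (1+0.0054333)^−120) = $389.25.
Total interest on Option A = 120 × $389.25 − $34,250 = $12,460.00.
Option B: monthly rate = 3.625%/12 = 0.0030208; payment = 34,250 × 0.0030208 / (1 − (1+0.0030208)^−240) = $200.84.
Total interest on Option B = 240 × $200.84 − $34,250 = $13,951.60.
Option A is lower by $1,491.60.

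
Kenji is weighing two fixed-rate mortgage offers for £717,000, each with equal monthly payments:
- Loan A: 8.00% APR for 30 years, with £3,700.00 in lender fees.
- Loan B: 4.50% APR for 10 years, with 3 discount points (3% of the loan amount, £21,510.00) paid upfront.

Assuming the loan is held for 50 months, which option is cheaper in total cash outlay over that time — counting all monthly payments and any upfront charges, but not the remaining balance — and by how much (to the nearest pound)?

Loan A by £126,299

Loan A: monthly rate = 8%/12 = 0.0066667; payment = 717,000 × 0.0066667 / (1 − (1+0.0066667)^−360) = £5,261.09.
Loan B: at 4.50% the monthly rate is 0.0037500, so the payment is 717,000 × 0.0037500 / (1 − 1.0037500^−120) = £7,430.87.
Over 50 months: Loan A costs 50 × £5,261.09 + £3,700.00 = £266,754.50; Loan B costs 50 × £7,430.87 + £21,510.00 = £393,053.50.
Loan A is cheaper by £393,053.50 − £266,754.50 = £126,299.00.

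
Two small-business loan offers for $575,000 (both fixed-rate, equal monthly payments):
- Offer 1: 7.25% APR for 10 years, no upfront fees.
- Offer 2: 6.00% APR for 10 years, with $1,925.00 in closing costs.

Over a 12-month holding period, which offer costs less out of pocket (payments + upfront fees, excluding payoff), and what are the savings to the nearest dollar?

Offer 1: at 7.25% the monthly rate is 0.0060417, so the payment is 575,000 × 0.0060417 / (1 − 1.0060417^−120) = $6,750.56.
Offer 2: monthly rate = 6%/12 = 0.0050000; payment = 575,000 × 0.0050000 / (1 − (1+0.0050000)^−120) = $6,383.68.
Over 12 months: Offer 1 costs 12 × $6,750.56 = $81,006.72; Offer 2 costs 12 × $6,383.68 + $1,925.00 = $78,529.16.
Offer 2 is cheaper by $81,006.72 − $78,529.16 = $2,477.56.

Offer 2 by $2,478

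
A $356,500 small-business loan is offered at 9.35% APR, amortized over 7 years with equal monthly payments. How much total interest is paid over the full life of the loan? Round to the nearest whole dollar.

At 9.35% the monthly rate is 0.0077917, so the payment is 356,500 × 0.0077917 / (1 − 1.0077917^−84) = $5,799.28.
Total paid = 84 × $5,799.28 = $487,139.52; interest = $487,139.52 − $356,500 = $130,639.52.

$130,640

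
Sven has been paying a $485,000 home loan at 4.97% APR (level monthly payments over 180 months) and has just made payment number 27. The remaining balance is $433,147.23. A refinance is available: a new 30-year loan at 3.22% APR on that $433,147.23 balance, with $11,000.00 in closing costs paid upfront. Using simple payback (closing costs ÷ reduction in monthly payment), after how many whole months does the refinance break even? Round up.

6 months

Current payment = 485,000 × 4.97%/12 / (1 − (1+0.0041417)^−180) = $3,827.77.
Refinanced payment = 433,147.23 × 0.0026833 / (1 − (1+0.0026833)^−360) = $1,877.96.
Monthly savings = $3,827.77 − $1,877.96 = $1,949.81.
Break-even = $11,000.00 / $1,949.81 = 5.64 → 6 months.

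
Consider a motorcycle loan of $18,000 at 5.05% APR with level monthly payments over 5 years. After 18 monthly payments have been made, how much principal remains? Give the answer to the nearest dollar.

$13,068

With monthly rate i = 5.05%/12 = 0.0042083, the balance after k of n payments is P · [(1+i)^n − (1+i)^k] / [(1+i)^n − 1].
(1+0.0042083)^60 = 1.28655768 and (1+0.0042083)^18 = 1.07852143, so the balance is 18,000 × (1.28655768 − 1.07852143) / (1.28655768 − 1) = $13,067.71.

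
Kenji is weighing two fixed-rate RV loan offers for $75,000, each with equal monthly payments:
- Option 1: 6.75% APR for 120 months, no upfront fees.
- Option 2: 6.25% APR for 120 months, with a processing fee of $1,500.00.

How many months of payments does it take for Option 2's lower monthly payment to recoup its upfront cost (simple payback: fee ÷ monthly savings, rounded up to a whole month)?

79 months

Option 1: monthly rate = 6.75%/12 = 0.0056250; payment = 75,000 × 0.0056250 / (1 − (1+0.0056250)^−120) = $861.18.
Option 2: monthly rate = 6.25%/12 = 0.0052083; payment = 75,000 × 0.0052083 / (1 − (1+0.0052083)^−120) = $842.10.
Monthly savings = $861.18 − $842.10 = $19.08.
Break-even = $1,500.00 / $19.08 = 78.62 → 79 months.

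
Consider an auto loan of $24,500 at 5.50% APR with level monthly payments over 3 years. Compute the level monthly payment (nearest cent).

Monthly rate = 5.5%/12 = 0.0045833; payment = 24,500 × 0.0045833 / (1 − (1+0.0045833)^−36) = $739.80.

$739.80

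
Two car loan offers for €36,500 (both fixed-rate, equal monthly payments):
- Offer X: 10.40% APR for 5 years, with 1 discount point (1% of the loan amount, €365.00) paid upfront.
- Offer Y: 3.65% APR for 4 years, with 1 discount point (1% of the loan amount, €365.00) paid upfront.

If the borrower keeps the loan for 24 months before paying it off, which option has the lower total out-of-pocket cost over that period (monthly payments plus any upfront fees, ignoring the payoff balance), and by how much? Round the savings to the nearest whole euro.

Offer X: at 10.40% the monthly rate is 0.0086667, so the payment is 36,500 × 0.0086667 / (1 − 1.0086667^−60) = €782.72.
Offer Y: monthly rate = 3.65%/12 = 0.0030417; payment = 36,500 × 0.0030417 / (1 − (1+0.0030417)^−48) = €818.43.
Over 24 months: Offer X costs 24 × €782.72 + €365.00 = €19,150.28; Offer Y costs 24 × €818.43 + €365.00 = €20,007.32.
Offer X is cheaper by €20,007.32 − €19,150.28 = €857.04.

Offer X by €857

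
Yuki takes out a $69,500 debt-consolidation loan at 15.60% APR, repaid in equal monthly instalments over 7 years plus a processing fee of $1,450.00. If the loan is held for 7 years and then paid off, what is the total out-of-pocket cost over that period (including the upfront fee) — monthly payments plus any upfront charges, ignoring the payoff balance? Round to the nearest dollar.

At 15.60% the monthly rate is 0.0130000, so the payment is 69,500 × 0.0130000 / (1 − 1.0130000^−84) = $1,364.63.
Total outlay = 84 × $1,364.63 + $1,450.00 = $116,078.92.

$116,079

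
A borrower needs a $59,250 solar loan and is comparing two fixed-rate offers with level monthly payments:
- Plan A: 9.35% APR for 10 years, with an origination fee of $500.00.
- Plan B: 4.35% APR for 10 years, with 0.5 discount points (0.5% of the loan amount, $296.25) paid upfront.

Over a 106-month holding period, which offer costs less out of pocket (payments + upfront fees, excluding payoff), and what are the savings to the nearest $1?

Plan B by $16,320

Plan A: at 9.35% the monthly rate is 0.0077917, so the payment is 59,250 × 0.0077917 / (1 − 1.0077917^−120) = $761.82.
Plan B: at 4.35% the monthly rate is 0.0036250, so the payment is 59,250 × 0.0036250 / (1 − 1.0036250^−120) = $609.78.
Over 106 months: Plan A costs 106 × $761.82 + $500.00 = $81,252.92; Plan B costs 106 × $609.78 + $296.25 = $64,932.93.
Plan B is cheaper by $81,252.92 − $64,932.93 = $16,319.99.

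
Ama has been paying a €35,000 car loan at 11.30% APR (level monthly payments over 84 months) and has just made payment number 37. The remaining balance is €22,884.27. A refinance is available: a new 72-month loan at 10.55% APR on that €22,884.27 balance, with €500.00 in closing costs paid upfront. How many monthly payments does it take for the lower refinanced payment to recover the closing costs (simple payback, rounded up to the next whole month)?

Current payment = 35,000 × 11.3%/12 / (1 − (1+0.0094167)^−84) = €604.82.
Refinanced payment = 22,884.27 × 0.0087917 / (1 − (1+0.0087917)^−72) = €430.32.
Monthly savings = €604.82 − €430.32 = €174.50.
Break-even = €500.00 / €174.50 = 2.87 → 3 months.

3 months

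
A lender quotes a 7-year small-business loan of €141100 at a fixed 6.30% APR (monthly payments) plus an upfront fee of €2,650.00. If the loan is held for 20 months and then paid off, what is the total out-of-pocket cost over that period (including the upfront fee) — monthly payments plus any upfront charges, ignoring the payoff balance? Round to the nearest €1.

At 6.30% the monthly rate is 0.0052500, so the payment is 141,100 × 0.0052500 / (1 − 1.0052500^−84) = €2,081.62.
Total outlay = 20 × €2,081.62 + €2,650.00 = €44,282.40.

€44,282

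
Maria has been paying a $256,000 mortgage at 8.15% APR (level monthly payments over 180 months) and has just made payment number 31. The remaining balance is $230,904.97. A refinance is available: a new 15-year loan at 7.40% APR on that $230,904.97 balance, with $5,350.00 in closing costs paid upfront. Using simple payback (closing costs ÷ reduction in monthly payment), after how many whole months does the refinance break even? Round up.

16 months

Current payment = 256,000 × 8.15%/12 / (1 − (1+0.0067917)^−180) = $2,468.69.
Refinanced payment = 230,904.97 × 0.0061667 / (1 − (1+0.0061667)^−180) = $2,127.42.
Monthly savings = $2,468.69 − $2,127.42 = $341.27.
Break-even = $5,350.00 / $341.27 = 15.68 → 16 months.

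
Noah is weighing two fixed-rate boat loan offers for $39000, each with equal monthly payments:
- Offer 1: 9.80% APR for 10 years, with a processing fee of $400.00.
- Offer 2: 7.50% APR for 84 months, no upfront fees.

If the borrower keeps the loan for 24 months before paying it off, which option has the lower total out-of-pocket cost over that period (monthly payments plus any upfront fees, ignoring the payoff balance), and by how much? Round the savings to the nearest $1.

Offer 1: monthly rate = 9.8%/12 = 0.0081667; payment = 39,000 × 0.0081667 / (1 − (1+0.0081667)^−120) = $511.08.
Offer 2: at 7.50% the monthly rate is 0.0062500, so the payment is 39,000 × 0.0062500 / (1 − 1.0062500^−84) = $598.19.
Over 24 months: Offer 1 costs 24 × $511.08 + $400.00 = $12,665.92; Offer 2 costs 24 × $598.19 = $14,356.56.
Offer 1 is cheaper by $14,356.56 − $12,665.92 = $1,690.64.

Offer 1 by $1,691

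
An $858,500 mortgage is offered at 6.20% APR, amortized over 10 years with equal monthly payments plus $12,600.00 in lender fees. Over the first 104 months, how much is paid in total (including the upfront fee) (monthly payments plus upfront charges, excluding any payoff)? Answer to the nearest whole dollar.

$1,012,826

At 6.20% the monthly rate is 0.0051667, so the payment is 858,500 × 0.0051667 / (1 − 1.0051667^−120) = $9,617.56.
Total outlay = 104 × $9,617.56 + $12,600.00 = $1,012,826.24.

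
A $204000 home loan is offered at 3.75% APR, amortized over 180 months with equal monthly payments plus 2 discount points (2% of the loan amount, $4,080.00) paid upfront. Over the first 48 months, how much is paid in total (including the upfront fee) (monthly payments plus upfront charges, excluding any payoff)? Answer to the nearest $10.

$75,290

At 3.75% the monthly rate is 0.0031250, so the payment is 204,000 × 0.0031250 / (1 − 1.0031250^−180) = $1,483.53.
Total outlay = 48 × $1,483.53 + $4,080.00 = $75,289.44.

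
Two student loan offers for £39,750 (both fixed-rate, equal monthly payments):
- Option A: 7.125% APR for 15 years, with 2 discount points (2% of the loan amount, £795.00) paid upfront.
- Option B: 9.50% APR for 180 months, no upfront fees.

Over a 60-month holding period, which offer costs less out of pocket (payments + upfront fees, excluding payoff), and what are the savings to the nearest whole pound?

Option A: monthly rate = 7.125%/12 = 0.0059375; payment = 39,750 × 0.0059375 / (1 − (1+0.0059375)^−180) = £360.07.
Option B: monthly rate = 9.5%/12 = 0.0079167; payment = 39,750 × 0.0079167 / (1 − (1+0.0079167)^−180) = £415.08.
Over 60 months: Option A costs 60 × £360.07 + £795.00 = £22,399.20; Option B costs 60 × £415.08 = £24,904.80.
Option A is cheaper by £24,904.80 − £22,399.20 = £2,505.60.

Option A by £2,506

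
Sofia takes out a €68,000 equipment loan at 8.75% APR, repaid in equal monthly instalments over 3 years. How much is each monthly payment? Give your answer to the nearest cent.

€2,154.48

At 8.75% the monthly rate is 0.0072917, so the payment is 68,000 × 0.0072917 / (1 − 1.0072917^−36) = €2,154.48.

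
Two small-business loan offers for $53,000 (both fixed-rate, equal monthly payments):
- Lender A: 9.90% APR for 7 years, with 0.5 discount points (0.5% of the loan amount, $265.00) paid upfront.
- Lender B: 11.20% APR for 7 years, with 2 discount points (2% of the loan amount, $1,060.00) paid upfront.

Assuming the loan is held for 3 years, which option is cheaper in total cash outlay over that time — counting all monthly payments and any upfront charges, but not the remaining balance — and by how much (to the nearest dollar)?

Lender A: at 9.90% the monthly rate is 0.0082500, so the payment is 53,000 × 0.0082500 / (1 − 1.0082500^−84) = $877.13.
Lender B: monthly rate = 11.2%/12 = 0.0093333; payment = 53,000 × 0.0093333 / (1 − (1+0.0093333)^−84) = $913.07.
Over 36 months: Lender A costs 36 × $877.13 + $265.00 = $31,841.68; Lender B costs 36 × $913.07 + $1,060.00 = $33,930.52.
Lender A is cheaper by $33,930.52 − $31,841.68 = $2,088.84.

Lender A by $2,089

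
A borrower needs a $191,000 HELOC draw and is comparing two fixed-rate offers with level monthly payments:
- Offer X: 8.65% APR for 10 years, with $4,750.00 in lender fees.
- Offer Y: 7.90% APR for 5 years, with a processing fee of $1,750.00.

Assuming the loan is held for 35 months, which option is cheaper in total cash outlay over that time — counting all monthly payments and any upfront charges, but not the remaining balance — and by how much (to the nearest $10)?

Offer X: at 8.65% the monthly rate is 0.0072083, so the payment is 191,000 × 0.0072083 / (1 − 1.0072083^−120) = $2,383.48.
Offer Y: monthly rate = 7.9%/12 = 0.0065833; payment = 191,000 × 0.0065833 / (1 − (1+0.0065833)^−60) = $3,863.66.
Over 35 months: Offer X costs 35 × $2,383.48 + $4,750.00 = $88,171.80; Offer Y costs 35 × $3,863.66 + $1,750.00 = $136,978.10.
Offer X is cheaper by $136,978.10 − $88,171.80 = $48,806.30.

Offer X by $48,810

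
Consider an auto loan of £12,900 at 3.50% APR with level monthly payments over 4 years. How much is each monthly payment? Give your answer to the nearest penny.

£288.39

At 3.50% the monthly rate is 0.0029167, so the payment is 12,900 × 0.0029167 / (1 − 1.0029167^−48) = £288.39.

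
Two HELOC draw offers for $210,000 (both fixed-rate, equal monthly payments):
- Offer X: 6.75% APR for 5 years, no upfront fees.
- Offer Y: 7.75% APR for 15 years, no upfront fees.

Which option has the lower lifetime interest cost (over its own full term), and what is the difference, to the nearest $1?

Offer X: monthly rate = 6.75%/12 = 0.0056250; payment = 210,000 × 0.0056250 / (1 − (1+0.0056250)^−60) = $4,133.53.
Total interest on Offer X = 60 × $4,133.53 − $210,000 = $38,011.80.
Offer Y: at 7.75% the monthly rate is 0.0064583, so the payment is 210,000 × 0.0064583 / (1 − 1.0064583^−180) = $1,976.68.
Total interest on Offer Y = 180 × $1,976.68 − $210,000 = $145,802.40.
Offer X is lower by $107,790.60.

Offer X by $107,791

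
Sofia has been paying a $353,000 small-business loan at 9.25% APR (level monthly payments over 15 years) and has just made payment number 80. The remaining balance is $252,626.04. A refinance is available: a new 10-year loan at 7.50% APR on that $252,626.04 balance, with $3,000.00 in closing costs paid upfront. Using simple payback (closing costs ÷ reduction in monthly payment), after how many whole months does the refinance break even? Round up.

5 months

Current payment = 353,000 × 9.25%/12 / (1 − (1+0.0077083)^−180) = $3,633.05.
Refinanced payment = 252,626.04 × 0.0062500 / (1 − (1+0.0062500)^−120) = $2,998.72.
Monthly savings = $3,633.05 − $2,998.72 = $634.33.
Break-even = $3,000.00 / $634.33 = 4.73 → 5 months.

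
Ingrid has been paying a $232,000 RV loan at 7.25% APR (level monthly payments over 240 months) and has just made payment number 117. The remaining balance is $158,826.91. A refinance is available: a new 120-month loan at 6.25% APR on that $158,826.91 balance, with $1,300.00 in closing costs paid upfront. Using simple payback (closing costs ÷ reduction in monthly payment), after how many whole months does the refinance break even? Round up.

Current payment = 232,000 × 7.25%/12 / (1 − (1+0.0060417)^−240) = $1,833.67.
Refinanced payment = 158,826.91 × 0.0052083 / (1 − (1+0.0052083)^−120) = $1,783.31.
Monthly savings = $1,833.67 − $1,783.31 = $50.36.
Break-even = $1,300.00 / $50.36 = 25.81 → 26 months.

26 months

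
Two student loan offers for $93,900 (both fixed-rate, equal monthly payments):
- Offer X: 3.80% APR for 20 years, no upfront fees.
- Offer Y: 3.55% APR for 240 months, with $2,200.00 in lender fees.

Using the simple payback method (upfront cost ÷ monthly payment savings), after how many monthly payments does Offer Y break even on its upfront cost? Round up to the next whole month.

Offer X: at 3.80% the monthly rate is 0.0031667, so the payment is 93,900 × 0.0031667 / (1 − 1.0031667^−240) = $559.17.
Offer Y: monthly rate = 3.55%/12 = 0.0029583; payment = 93,900 × 0.0029583 / (1 − (1+0.0029583)^−240) = $547.00.
Monthly savings = $559.17 − $547.00 = $12.17.
Break-even = $2,200.00 / $12.17 = 180.77 → 181 months.

181 months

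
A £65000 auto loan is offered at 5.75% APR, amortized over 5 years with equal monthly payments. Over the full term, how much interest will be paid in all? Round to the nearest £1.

£9,945

Monthly rate = 5.75%/12 = 0.0047917; payment = 65,000 × 0.0047917 / (1 − (1+0.0047917)^−60) = £1,249.09.
Total paid = 60 × £1,249.09 = £74,945.40; interest = £74,945.40 − £65,000 = £9,945.40.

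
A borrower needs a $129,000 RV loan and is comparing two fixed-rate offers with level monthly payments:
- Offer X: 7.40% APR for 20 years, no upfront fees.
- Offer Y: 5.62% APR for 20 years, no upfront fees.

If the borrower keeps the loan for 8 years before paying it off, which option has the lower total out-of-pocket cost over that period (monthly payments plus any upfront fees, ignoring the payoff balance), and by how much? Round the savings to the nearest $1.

Offer Y by $12,979

Offer X: at 7.40% the monthly rate is 0.0061667, so the payment is 129,000 × 0.0061667 / (1 − 1.0061667^−240) = $1,031.34.
Offer Y: at 5.62% the monthly rate is 0.0046833, so the payment is 129,000 × 0.0046833 / (1 − 1.0046833^−240) = $896.14.
Over 96 months: Offer X costs 96 × $1,031.34 = $99,008.64; Offer Y costs 96 × $896.14 = $86,029.44.
Offer Y is cheaper by $99,008.64 − $86,029.44 = $12,979.20.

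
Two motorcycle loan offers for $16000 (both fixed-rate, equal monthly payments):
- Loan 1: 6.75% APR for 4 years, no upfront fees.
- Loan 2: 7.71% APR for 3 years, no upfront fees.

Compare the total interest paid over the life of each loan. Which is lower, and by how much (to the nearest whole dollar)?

Loan 1: at 6.75% the monthly rate is 0.0056250, so the payment is 16,000 × 0.0056250 / (1 − 1.0056250^−48) = $381.29.
Total interest on Loan 1 = 48 × $381.29 − $16,000 = $2,301.92.
Loan 2: monthly rate = 7.71%/12 = 0.0064250; payment = 16,000 × 0.0064250 / (1 − (1+0.0064250)^−36) = $499.24.
Total interest on Loan 2 = 36 × $499.24 − $16,000 = $1,972.64.
Loan 2 is lower by $329.28.

Loan 2 by $329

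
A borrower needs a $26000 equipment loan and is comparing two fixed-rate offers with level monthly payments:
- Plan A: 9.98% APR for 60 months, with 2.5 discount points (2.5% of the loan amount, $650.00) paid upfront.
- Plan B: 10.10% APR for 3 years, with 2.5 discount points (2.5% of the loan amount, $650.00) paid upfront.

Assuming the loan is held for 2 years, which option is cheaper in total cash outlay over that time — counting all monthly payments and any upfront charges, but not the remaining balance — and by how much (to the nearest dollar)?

Plan A by $6,912

Plan A: at 9.98% the monthly rate is 0.0083167, so the payment is 26,000 × 0.0083167 / (1 − 1.0083167^−60) = $552.17.
Plan B: at 10.10% the monthly rate is 0.0084167, so the payment is 26,000 × 0.0084167 / (1 − 1.0084167^−36) = $840.17.
Over 24 months: Plan A costs 24 × $552.17 + $650.00 = $13,902.08; Plan B costs 24 × $840.17 + $650.00 = $20,814.08.
Plan A is cheaper by $20,814.08 − $13,902.08 = $6,912.00.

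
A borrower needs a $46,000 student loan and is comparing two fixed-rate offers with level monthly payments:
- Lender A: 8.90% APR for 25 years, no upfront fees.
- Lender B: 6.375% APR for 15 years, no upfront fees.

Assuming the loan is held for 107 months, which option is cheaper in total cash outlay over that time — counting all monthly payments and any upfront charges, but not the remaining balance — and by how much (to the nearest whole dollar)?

Lender A by $1,570

Lender A: at 8.90% the monthly rate is 0.0074167, so the payment is 46,000 × 0.0074167 / (1 − 1.0074167^−300) = $382.89.
Lender B: monthly rate = 6.375%/12 = 0.0053125; payment = 46,000 × 0.0053125 / (1 − (1+0.0053125)^−180) = $397.56.
Over 107 months: Lender A costs 107 × $382.89 = $40,969.23; Lender B costs 107 × $397.56 = $42,538.92.
Lender A is cheaper by $42,538.92 − $40,969.23 = $1,569.69.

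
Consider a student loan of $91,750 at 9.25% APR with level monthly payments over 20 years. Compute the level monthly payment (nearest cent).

Monthly rate = 9.25%/12 = 0.0077083; payment = 91,750 × 0.0077083 / (1 − (1+0.0077083)^−240) = $840.31.

$840.31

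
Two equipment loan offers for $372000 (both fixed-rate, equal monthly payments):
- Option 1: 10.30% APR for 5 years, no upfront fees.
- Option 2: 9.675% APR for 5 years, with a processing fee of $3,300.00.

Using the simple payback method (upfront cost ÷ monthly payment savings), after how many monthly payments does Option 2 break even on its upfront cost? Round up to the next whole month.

Option 1: monthly rate = 10.3%/12 = 0.0085833; payment = 372,000 × 0.0085833 / (1 − (1+0.0085833)^−60) = $7,958.92.
Option 2: monthly rate = 9.675%/12 = 0.0080625; payment = 372,000 × 0.0080625 / (1 − (1+0.0080625)^−60) = $7,844.54.
Monthly savings = $7,958.92 − $7,844.54 = $114.38.
Break-even = $3,300.00 / $114.38 = 28.85 → 29 months.

29 months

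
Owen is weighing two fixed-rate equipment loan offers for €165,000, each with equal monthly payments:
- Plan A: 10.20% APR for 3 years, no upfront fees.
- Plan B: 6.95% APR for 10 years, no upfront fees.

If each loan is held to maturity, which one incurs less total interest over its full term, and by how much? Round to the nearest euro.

Plan A: at 10.20% the monthly rate is 0.0085000, so the payment is 165,000 × 0.0085000 / (1 − 1.0085000^−36) = €5,339.59.
Total interest on Plan A = 36 × €5,339.59 − €165,000 = €27,225.24.
Plan B: at 6.95% the monthly rate is 0.0057917, so the payment is 165,000 × 0.0057917 / (1 − 1.0057917^−120) = €1,911.54.
Total interest on Plan B = 120 × €1,911.54 − €165,000 = €64,384.80.
Plan A is lower by €37,159.56.

Plan A by €37,160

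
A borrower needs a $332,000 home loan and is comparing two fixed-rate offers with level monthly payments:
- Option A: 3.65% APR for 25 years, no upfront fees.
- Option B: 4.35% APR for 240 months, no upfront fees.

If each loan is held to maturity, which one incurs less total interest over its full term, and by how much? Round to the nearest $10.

Option B by $9,000

Option A: at 3.65% the monthly rate is 0.0030417, so the payment is 332,000 × 0.0030417 / (1 − 1.0030417^−300) = $1,688.90.
Total interest on Option A = 300 × $1,688.90 − $332,000 = $174,670.00.
Option B: at 4.35% the monthly rate is 0.0036250, so the payment is 332,000 × 0.0036250 / (1 − 1.0036250^−240) = $2,073.61.
Total interest on Option B = 240 × $2,073.61 − $332,000 = $165,666.40.
Option B is lower by $9,003.60.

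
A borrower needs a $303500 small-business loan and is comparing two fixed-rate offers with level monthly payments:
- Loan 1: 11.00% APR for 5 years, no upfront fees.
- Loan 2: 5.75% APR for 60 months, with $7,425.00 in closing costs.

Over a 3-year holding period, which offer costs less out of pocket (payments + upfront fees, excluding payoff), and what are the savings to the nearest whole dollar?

Loan 1: at 11.00% the monthly rate is 0.0091667, so the payment is 303,500 × 0.0091667 / (1 − 1.0091667^−60) = $6,598.83.
Loan 2: at 5.75% the monthly rate is 0.0047917, so the payment is 303,500 × 0.0047917 / (1 − 1.0047917^−60) = $5,832.29.
Over 36 months: Loan 1 costs 36 × $6,598.83 = $237,557.88; Loan 2 costs 36 × $5,832.29 + $7,425.00 = $217,387.44.
Loan 2 is cheaper by $237,557.88 − $217,387.44 = $20,170.44.

Loan 2 by $20,170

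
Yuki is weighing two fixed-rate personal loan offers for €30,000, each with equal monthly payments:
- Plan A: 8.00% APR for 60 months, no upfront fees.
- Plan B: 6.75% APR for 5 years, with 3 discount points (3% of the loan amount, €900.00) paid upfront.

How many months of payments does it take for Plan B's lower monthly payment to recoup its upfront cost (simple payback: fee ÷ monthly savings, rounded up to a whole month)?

51 months

Plan A: monthly rate = 8%/12 = 0.0066667; payment = 30,000 × 0.0066667 / (1 − (1+0.0066667)^−60) = €608.29.
Plan B: at 6.75% the monthly rate is 0.0056250, so the payment is 30,000 × 0.0056250 / (1 − 1.0056250^−60) = €590.50.
Monthly savings = €608.29 − €590.50 = €17.79.
Break-even = €900.00 / €17.79 = 50.59 → 51 months.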